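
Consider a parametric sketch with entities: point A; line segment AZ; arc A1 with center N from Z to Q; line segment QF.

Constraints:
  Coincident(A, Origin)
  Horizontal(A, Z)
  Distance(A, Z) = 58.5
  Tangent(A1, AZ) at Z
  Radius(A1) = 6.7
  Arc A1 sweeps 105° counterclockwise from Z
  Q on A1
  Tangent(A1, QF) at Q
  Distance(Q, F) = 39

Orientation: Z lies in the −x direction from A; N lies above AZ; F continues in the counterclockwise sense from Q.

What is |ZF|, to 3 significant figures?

46.2

A is at the origin; AZ is horizontal with |AZ| = 58.5 and Z on the −x side, so Z = (-58.5, 0.00). A1 meets AZ tangentially, so NZ is at right angles to AZ, so N = Z + (0, 6.7) = (-58.5, 6.70). On A1, Z sits at bearing -90° from N; a 105° counterclockwise sweep puts Q at bearing 15°, so Q = N + 6.7·(cos 15°, sin 15°) = (-52.0, 8.43). Since A1 is tangent to QF there, NQ ⟂ QF, so QF runs along (−sin 15°, cos 15°); with |QF| = 39.0, F = (-62.1, 46.1). Then |ZF| = |F − Z| = 46.2.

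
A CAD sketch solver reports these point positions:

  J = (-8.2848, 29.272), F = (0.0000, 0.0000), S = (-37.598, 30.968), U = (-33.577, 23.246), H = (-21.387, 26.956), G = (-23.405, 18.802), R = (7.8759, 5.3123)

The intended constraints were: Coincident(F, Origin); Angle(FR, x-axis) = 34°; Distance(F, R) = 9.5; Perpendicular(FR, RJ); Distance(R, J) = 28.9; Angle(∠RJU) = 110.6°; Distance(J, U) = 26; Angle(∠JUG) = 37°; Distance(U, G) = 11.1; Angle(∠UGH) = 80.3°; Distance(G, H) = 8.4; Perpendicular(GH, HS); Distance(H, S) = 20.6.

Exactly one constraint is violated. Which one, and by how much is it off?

Distance(H, S) = 20.6 — off by 3.90.

F = (0.00, 0.00) ✓; FR at 34.00° ✓; |FR| = 9.500 ✓; ∠(FR, RJ) = 90.00° ✓; |RJ| = 28.90 ✓; ∠RJU = 110.6° ✓; |JU| = 26.00 ✓; ∠JUG = 37.00° ✓; |UG| = 11.10 ✓; ∠UGH = 80.30° ✓; |GH| = 8.400 ✓; ∠(GH, HS) = 90.00° ✓; |HS| = 16.70 ✗.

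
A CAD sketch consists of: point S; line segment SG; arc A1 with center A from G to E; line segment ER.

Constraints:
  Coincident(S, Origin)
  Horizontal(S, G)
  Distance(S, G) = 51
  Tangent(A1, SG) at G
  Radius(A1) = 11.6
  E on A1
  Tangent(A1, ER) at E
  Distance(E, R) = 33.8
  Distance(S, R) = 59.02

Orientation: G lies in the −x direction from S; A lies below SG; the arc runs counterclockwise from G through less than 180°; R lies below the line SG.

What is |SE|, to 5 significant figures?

62.853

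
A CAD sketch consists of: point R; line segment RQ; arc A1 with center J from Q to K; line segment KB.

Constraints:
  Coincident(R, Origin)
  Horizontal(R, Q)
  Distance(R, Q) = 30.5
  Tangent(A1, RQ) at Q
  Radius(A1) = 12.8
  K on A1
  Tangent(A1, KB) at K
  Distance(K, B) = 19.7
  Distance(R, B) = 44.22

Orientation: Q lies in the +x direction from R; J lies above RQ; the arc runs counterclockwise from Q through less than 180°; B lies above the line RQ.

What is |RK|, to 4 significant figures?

45.23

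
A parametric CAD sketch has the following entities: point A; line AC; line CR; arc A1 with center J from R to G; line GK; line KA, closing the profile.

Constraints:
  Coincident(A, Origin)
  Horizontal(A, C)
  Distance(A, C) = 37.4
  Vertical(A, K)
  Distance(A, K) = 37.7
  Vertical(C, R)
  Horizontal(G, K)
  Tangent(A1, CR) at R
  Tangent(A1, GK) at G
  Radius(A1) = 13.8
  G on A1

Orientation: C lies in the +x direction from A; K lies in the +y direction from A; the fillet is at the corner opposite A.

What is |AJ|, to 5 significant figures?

33.588

A is at the origin; AC is horizontal with |AC| = 37.4 and C on the +x side, so C = (37.400, 0.0000). A and K share the same x with |AK| = 37.7 and K on the +y side, so K = (0.0000, 37.700). The virtual corner opposite A is at (37.400, 37.700). Since A1 is tangent to CR there, JR ⟂ CR and A1 meets GK tangentially, so JG is at right angles to GK, with radius 13.8, so the center J sits 13.8 in from both sides at J = (23.600, 23.900). Then |AJ| = |J − A| = 33.588.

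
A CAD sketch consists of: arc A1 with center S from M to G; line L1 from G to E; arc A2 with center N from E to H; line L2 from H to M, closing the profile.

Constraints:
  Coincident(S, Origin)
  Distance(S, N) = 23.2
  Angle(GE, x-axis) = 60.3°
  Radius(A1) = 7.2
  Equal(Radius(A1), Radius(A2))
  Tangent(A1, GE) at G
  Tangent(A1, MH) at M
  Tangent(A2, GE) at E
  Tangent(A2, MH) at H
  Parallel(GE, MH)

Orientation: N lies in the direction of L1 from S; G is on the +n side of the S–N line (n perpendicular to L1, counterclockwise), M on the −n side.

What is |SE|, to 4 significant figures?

24.29

The slot axis is L1's direction at 60.3°, so u = (cos 60.3°, sin 60.3°) = (0.4955, 0.8686) and n = (−sin 60.3°, cos 60.3°) = (-0.8686, 0.4955). S is at the origin and N lies 23.2 along u from S, so N = 23.2·u = (11.49, 20.15). Tangency of A1 to both parallel lines with radius 7.2 puts G and M at S ± 7.2·n: G = (-6.254, 3.567), M = (6.254, -3.567). Equal radii place E and H the same way about N: E = N + 7.2·n = (5.240, 23.72), H = N − 7.2·n = (17.75, 16.58). Then |SE| = |E − S| = 24.29.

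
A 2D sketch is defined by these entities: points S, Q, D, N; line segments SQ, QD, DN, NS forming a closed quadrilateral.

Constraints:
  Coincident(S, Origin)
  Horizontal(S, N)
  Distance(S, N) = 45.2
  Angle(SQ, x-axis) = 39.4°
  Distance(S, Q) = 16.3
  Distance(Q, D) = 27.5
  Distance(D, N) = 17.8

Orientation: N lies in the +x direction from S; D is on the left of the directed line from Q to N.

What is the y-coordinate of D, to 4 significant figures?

16.80

S is at the origin; SN is horizontal with |SN| = 45.2 and N in +x, so N = (45.2, 0). SQ runs at 39.4° with |SQ| = 16.3, so Q = (12.60, 10.35). D is determined by |QD| = 27.5 and |DN| = 17.8 together: it lies at the intersection of circle(Q, 27.5) and circle(N, 17.8). With |QN| = 34.21, the foot of the radical line on QN is 23.53 from Q and the perpendicular offset is √(27.5² − 23.53²) = 14.24. Taking the left-of-QN solution: D = (39.33, 16.80).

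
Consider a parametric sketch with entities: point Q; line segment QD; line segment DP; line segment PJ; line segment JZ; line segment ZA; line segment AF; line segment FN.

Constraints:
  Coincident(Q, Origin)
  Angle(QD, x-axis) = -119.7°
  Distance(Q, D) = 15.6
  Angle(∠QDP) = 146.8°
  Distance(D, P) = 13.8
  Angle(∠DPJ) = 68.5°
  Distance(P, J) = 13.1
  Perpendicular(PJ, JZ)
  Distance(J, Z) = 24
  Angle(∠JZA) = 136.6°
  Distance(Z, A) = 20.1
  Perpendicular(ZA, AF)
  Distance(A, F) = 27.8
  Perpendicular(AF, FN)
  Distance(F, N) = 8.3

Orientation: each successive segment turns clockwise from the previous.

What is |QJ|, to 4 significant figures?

22.35

Q is at the origin; QD runs at -119.7° with length 15.6, so D = (-7.729, -13.55). ∠QDP = 146.8° gives DP at -152.9° from the x-axis; with |DP| = 13.8, P = (-20.01, -19.84). ∠DPJ = 68.5° gives PJ at 95.60° from the x-axis; with |PJ| = 13.1, J = (-21.29, -6.800). Then |QJ| = |J − Q| = 22.35.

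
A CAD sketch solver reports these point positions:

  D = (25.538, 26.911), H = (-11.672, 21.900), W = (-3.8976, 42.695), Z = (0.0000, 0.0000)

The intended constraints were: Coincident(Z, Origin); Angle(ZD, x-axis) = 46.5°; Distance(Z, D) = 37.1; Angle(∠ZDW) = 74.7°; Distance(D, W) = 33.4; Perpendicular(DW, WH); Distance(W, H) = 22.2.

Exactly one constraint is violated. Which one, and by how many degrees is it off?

Perpendicular(DW, WH) — off by 7.70°.

Z = (0.00, 0.00) ✓; ZD at 46.50° ✓; |ZD| = 37.10 ✓; ∠ZDW = 74.70° ✓; |DW| = 33.40 ✓; ∠(DW, WH) = 97.70° ✗; |WH| = 22.20 ✓.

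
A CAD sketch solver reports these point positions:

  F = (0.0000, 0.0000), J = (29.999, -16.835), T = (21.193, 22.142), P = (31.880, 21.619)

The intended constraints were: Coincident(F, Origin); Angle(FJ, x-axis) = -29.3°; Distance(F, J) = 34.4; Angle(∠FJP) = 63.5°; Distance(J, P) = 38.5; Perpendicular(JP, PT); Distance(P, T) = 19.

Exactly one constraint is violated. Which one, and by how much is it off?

Distance(P, T) = 19 — off by 8.30.

F = (0.00, 0.00) ✓; FJ at -29.30° ✓; |FJ| = 34.40 ✓; ∠FJP = 63.50° ✓; |JP| = 38.50 ✓; ∠(JP, PT) = 90.00° ✓; |PT| = 10.70 ✗.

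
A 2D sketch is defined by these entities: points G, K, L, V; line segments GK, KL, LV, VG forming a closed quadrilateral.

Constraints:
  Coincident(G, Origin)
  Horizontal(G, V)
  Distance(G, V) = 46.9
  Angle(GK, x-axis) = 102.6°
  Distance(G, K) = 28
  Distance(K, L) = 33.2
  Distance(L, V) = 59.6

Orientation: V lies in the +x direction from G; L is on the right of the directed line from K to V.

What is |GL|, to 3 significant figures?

13.5

Checks: |KL| = 33.20 ✓; |LV| = 59.60 ✓.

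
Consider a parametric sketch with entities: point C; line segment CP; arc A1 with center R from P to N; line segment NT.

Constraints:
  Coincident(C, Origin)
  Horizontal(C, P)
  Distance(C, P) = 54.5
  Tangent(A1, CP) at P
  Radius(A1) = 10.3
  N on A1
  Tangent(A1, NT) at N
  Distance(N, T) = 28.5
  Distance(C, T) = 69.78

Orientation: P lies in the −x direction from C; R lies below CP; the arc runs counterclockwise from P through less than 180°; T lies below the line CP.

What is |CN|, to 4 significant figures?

65.73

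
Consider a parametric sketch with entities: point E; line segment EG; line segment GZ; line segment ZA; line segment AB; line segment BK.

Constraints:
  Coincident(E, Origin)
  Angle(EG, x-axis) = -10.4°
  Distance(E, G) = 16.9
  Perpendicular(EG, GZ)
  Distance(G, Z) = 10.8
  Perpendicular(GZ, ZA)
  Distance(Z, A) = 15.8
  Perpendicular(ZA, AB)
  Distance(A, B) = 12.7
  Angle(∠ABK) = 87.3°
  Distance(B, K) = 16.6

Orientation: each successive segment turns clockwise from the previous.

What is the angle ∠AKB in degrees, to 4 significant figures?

38.41°

E is at the origin; EG runs at -10.4° with length 16.9, so G = (16.62, -3.051). The perpendicularity gives GZ at right angles to EG, so GZ runs at -100.4°; with |GZ| = 10.8, Z = (14.67, -13.67). GZ ⟂ ZA, so ZA runs at 169.6°; with |ZA| = 15.8, A = (-0.8677, -10.82). ZA ⟂ AB, so AB runs at 79.60°; with |AB| = 12.7, B = (1.425, 1.670). ∠ABK = 87.3° gives BK at -13.10° from the x-axis; with |BK| = 16.6, K = (17.59, -2.092). Then cos ∠AKB = KA·KB / (|KA||KB|), giving 38.41°.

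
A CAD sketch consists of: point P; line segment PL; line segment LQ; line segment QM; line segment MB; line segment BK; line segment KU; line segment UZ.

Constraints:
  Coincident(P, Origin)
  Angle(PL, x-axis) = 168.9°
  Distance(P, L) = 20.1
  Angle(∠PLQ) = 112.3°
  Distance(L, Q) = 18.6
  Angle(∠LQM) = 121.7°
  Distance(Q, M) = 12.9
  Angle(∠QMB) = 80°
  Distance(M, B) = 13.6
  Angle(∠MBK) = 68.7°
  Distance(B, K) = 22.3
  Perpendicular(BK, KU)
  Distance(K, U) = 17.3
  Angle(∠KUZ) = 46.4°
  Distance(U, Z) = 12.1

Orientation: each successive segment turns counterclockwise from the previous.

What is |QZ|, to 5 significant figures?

3.8471

P is at the origin; PL runs at 168.9° with length 20.1, so L = (-19.724, 3.8697). ∠PLQ = 112.3° gives LQ at -123.40° from the x-axis; with |LQ| = 18.6, Q = (-29.963, -11.658). ∠LQM = 121.7° gives QM at -65.100° from the x-axis; with |QM| = 12.9, M = (-24.532, -23.359). ∠QMB = 80.0° gives MB at 34.900° from the x-axis; with |MB| = 13.6, B = (-13.377, -15.578). ∠MBK = 68.7° gives BK at 146.20° from the x-axis; with |BK| = 22.3, K = (-31.908, -3.1728). BK is perpendicular to KU, so KU runs at -123.80°; with |KU| = 17.3, U = (-41.532, -17.549). ∠KUZ = 46.4° gives UZ at 9.8000° from the x-axis; with |UZ| = 12.1, Z = (-29.609, -15.489). Then |QZ| = |Z − Q| = 3.8471.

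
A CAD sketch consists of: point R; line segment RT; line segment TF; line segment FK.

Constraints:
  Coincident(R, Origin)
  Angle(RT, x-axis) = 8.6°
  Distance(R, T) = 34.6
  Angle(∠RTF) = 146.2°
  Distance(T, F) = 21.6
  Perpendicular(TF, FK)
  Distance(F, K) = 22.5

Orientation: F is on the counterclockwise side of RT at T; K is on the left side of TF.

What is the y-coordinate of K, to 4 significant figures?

36.35

R is at the origin; RT runs at 8.6° with length 34.6, so T = 34.6·(cos 8.6°, sin 8.6°) = (34.21, 5.174). ∠RTF = 146.2°, so TF runs at 8.6° + (180° − 146.2°) = 42.40° from the x-axis; with |TF| = 21.6, F = T + 21.6·(cos 42.40°, sin 42.40°) = (50.16, 19.74). TF ⟂ FK; with |FK| = 22.5 on the left of TF, K = F + 22.5·(-0.6743, 0.7385) = (34.99, 36.35). So K.y = 36.35.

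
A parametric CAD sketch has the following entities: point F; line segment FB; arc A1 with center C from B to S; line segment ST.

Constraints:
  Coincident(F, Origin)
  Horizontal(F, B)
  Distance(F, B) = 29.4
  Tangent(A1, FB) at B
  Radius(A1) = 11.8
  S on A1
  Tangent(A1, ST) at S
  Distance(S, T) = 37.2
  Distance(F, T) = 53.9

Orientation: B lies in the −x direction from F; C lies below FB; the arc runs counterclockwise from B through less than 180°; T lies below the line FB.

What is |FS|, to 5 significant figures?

43.378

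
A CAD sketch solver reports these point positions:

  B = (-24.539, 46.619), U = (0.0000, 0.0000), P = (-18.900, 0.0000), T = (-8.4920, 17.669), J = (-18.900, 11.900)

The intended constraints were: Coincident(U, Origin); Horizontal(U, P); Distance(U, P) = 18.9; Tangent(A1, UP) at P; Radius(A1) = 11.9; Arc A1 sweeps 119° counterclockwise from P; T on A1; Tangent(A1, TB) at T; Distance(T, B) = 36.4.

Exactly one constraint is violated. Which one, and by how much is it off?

Distance(T, B) = 36.4 — off by 3.30.

U = (0.00, 0.00) ✓; U.y = 0.00, P.y = 0.00 ✓; |UP| = 18.90 ✓; ∠(JP, PU) = 90.00° ✓; |JP| = 11.90 ✓; bearing(J→T) − bearing(J→P) = 119.0° ✓; |JT| = 11.90 ✓; ∠(JT, TB) = 90.00° ✓; |TB| = 33.10 ✗.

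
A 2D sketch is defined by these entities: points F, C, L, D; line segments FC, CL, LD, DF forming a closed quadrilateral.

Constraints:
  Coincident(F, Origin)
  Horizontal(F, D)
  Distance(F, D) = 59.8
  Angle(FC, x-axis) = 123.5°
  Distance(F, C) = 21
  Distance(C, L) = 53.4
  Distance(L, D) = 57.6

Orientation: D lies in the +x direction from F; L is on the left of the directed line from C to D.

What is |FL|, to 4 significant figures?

58.65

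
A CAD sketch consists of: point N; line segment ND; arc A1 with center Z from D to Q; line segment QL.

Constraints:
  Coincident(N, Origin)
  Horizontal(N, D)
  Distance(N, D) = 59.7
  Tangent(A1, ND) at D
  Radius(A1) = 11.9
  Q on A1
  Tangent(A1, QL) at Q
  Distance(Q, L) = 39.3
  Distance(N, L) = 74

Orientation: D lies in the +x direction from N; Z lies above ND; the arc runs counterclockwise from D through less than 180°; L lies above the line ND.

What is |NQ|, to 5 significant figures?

72.394

N is at the origin; ND is horizontal with |ND| = 59.7 and D on the +x side, so D = (59.700, 0.0000). Tangency of A1 to ND means the radius ZD is perpendicular to ND, so Z = D + (0, 11.9) = (59.700, 11.900). Since ZQ ⟂ QL (tangency), |ZL| = √(11.9² + 39.3²) = 41.062 regardless of where Q sits on A1. So L lies on both circle(N, 74.0) and circle(Z, 41.062); the above-ND intersection is L = (52.352, 52.299). Q is the foot of the tangent from L: Q = (70.288, 17.331).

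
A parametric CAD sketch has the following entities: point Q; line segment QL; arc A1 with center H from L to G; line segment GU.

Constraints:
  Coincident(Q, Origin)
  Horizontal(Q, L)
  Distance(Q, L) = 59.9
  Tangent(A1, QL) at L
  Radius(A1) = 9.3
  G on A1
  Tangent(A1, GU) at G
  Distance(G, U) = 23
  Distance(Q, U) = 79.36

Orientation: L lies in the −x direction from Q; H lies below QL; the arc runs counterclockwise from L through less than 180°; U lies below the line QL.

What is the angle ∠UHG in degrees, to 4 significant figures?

67.98°

Checks: |HG| = 9.300 ✓; ∠(HG, GU) = 90.00° ✓; |GU| = 23.00 ✓; |QU| = 79.36 ✓.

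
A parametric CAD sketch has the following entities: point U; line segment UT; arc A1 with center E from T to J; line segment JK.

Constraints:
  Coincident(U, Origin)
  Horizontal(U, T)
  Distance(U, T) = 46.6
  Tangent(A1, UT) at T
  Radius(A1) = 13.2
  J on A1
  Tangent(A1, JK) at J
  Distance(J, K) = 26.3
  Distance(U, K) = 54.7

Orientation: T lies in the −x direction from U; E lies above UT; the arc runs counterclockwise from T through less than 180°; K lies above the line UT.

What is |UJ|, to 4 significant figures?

36.56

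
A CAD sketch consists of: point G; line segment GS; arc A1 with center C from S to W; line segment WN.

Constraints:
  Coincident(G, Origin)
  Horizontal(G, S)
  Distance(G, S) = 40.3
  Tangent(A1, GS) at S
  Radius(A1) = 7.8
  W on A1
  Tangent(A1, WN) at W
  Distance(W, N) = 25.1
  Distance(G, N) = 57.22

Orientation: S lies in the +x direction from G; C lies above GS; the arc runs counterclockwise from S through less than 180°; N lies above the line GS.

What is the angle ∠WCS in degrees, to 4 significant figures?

93.61°

Checks: |CW| = 7.800 ✓; ∠(CW, WN) = 90.00° ✓; |WN| = 25.10 ✓; |GN| = 57.22 ✓.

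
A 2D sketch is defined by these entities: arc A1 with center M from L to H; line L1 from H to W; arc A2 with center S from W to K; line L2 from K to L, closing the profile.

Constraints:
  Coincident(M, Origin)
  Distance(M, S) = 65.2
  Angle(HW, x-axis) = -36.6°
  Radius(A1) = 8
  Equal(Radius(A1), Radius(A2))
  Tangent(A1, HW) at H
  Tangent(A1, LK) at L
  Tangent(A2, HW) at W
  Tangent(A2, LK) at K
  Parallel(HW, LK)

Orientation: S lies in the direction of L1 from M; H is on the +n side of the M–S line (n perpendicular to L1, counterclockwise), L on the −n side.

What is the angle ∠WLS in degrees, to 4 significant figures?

6.793°

The slot axis is L1's direction at -36.6°, so u = (cos -36.6°, sin -36.6°) = (0.8028, -0.5962) and n = (−sin -36.6°, cos -36.6°) = (0.5962, 0.8028). M is at the origin and S lies 65.2 along u from M, so S = 65.2·u = (52.34, -38.87). Tangency of A1 to both parallel lines with radius 8.0 puts H and L at M ± 8.0·n: H = (4.770, 6.423), L = (-4.770, -6.423). Equal radii place W and K the same way about S: W = S + 8.0·n = (57.11, -32.45), K = S − 8.0·n = (47.57, -45.30). Then cos ∠WLS = LW·LS / (|LW||LS|), giving 6.793°.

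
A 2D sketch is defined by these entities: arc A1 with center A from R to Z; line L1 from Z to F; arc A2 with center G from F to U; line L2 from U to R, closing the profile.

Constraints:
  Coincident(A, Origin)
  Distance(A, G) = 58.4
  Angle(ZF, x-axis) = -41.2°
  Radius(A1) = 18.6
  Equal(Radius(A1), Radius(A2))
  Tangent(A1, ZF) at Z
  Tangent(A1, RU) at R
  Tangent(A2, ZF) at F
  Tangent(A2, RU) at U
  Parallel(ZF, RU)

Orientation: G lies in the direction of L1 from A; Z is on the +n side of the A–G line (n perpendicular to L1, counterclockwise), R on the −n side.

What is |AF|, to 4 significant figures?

61.29

Tangency of A1 to both parallel lines with radius 18.6 puts Z and R at A ± 18.6·n: Z = (12.25, 13.99), R = (-12.25, -13.99). Equal radii place F and U the same way about G: F = G + 18.6·n = (56.19, -24.47), U = G − 18.6·n = (31.69, -52.46). Then |AF| = |F − A| = 61.29.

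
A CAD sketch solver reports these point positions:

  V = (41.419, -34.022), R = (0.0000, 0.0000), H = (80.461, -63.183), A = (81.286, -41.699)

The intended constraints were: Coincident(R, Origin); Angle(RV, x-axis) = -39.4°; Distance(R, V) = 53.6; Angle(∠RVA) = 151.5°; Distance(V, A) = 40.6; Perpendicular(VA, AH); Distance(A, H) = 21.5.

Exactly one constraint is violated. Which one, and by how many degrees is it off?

Perpendicular(VA, AH) — off by 8.70°.

R = (0.00, 0.00) ✓; RV at -39.40° ✓; |RV| = 53.60 ✓; ∠RVA = 151.5° ✓; |VA| = 40.60 ✓; ∠(VA, AH) = 81.30° ✗; |AH| = 21.50 ✓.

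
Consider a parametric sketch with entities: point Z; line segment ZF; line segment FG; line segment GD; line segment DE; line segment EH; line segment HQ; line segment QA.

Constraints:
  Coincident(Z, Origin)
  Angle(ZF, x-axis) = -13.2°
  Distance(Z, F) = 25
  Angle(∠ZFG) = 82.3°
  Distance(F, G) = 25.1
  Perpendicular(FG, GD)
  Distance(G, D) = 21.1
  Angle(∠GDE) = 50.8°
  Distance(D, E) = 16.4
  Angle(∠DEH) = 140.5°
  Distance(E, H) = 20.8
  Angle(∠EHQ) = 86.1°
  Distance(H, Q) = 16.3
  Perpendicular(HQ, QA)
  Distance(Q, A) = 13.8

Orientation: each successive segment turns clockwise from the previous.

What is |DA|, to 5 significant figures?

19.211

∠EHQ = 86.1° gives HQ at -103.50° from the x-axis; with |HQ| = 16.3, Q = (26.594, -32.773). HQ ⟂ QA, so QA runs at 166.50°; with |QA| = 13.8, A = (13.176, -29.552). Then |DA| = |A − D| = 19.211.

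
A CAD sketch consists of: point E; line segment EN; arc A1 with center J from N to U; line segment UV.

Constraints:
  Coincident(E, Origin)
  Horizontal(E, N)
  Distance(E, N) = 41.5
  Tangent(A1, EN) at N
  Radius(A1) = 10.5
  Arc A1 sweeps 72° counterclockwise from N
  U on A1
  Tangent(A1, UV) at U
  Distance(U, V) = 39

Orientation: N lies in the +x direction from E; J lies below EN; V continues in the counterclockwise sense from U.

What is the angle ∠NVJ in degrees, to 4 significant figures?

6.644°

E is at the origin; E and N share the same y with |EN| = 41.5 and N on the +x side, so N = (41.50, 0.000). Since A1 is tangent to EN there, JN ⟂ EN, so J = N + (0, -10.5) = (41.50, -10.50). On A1, N sits at bearing 90° from J; a 72° counterclockwise sweep puts U at bearing 162°, so U = J + 10.5·(cos 162°, sin 162°) = (31.51, -7.255). Since A1 is tangent to UV there, JU ⟂ UV, so UV runs along (−sin 162°, cos 162°); with |UV| = 39.0, V = (19.46, -44.35). Then cos ∠NVJ = VN·VJ / (|VN||VJ|), giving 6.644°.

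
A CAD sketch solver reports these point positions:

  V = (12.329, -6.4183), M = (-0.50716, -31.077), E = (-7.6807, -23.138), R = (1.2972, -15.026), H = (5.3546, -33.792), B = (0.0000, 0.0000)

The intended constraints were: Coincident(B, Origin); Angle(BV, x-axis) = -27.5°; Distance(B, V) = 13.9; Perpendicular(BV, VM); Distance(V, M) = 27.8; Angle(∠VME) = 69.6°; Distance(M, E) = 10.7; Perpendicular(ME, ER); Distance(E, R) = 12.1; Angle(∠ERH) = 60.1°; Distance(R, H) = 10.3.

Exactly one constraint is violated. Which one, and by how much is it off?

Distance(R, H) = 10.3 — off by 8.90.

B = (0.00, 0.00) ✓; BV at -27.50° ✓; |BV| = 13.90 ✓; ∠(BV, VM) = 90.00° ✓; |VM| = 27.80 ✓; ∠VME = 69.60° ✓; |ME| = 10.70 ✓; ∠(ME, ER) = 90.00° ✓; |ER| = 12.10 ✓; ∠ERH = 60.10° ✓; |RH| = 19.20 ✗.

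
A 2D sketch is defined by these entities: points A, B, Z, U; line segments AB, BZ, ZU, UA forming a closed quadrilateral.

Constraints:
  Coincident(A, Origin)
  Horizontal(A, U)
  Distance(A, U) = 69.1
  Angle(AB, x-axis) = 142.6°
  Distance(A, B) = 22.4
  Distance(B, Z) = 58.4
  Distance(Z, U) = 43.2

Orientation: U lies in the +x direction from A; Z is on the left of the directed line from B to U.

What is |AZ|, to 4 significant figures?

48.69

Checks: |BZ| = 58.40 ✓; |ZU| = 43.20 ✓.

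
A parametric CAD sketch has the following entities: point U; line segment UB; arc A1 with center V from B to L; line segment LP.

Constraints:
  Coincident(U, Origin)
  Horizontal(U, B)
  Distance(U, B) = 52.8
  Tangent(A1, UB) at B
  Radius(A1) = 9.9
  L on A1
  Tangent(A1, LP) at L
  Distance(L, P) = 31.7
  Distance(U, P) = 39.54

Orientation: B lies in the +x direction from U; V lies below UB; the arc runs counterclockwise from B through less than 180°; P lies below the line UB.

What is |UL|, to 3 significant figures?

45.0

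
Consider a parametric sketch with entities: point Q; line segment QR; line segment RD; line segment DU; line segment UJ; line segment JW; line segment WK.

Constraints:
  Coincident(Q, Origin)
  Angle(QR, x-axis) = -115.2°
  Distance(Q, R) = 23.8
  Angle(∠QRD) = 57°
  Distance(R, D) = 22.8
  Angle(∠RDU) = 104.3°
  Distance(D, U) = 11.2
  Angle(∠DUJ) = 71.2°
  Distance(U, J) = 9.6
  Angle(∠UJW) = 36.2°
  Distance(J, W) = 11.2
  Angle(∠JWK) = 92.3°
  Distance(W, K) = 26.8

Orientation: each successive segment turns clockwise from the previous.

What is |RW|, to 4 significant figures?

25.87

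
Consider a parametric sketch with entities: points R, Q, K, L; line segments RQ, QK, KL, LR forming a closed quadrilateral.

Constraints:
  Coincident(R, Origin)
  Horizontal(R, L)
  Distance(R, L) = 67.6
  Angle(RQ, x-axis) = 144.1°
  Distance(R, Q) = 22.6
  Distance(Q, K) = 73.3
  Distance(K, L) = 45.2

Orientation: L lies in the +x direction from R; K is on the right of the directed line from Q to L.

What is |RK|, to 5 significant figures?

50.787

Checks: |QK| = 73.30 ✓; |KL| = 45.20 ✓.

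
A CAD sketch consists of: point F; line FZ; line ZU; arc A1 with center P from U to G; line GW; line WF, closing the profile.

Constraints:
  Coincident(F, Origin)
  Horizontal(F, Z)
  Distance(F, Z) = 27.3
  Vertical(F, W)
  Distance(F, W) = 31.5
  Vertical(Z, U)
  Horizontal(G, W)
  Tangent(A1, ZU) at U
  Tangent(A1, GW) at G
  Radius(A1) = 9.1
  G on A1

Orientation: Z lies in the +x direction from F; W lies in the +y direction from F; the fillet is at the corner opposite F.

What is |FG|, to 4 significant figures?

36.38

F is at the origin; FZ is horizontal with |FZ| = 27.3 and Z on the +x side, so Z = (27.30, 0.000). F and W share the same x with |FW| = 31.5 and W on the +y side, so W = (0.000, 31.50). The virtual corner opposite F is at (27.30, 31.50). Since A1 is tangent to ZU there, PU ⟂ ZU and since A1 is tangent to GW there, PG ⟂ GW, with radius 9.1, so the center P sits 9.1 in from both sides at P = (18.20, 22.40). That places the tangent points at U = (27.30, 22.40) on ZU and G = (18.20, 31.50) on GW. Then |FG| = |G − F| = 36.38.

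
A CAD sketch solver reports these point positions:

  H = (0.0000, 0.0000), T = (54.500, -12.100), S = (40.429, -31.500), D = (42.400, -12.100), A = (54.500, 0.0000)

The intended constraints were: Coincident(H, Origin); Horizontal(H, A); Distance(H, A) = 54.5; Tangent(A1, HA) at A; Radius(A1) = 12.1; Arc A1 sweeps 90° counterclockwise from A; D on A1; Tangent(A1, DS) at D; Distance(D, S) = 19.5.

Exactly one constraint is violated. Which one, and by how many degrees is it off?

Tangent(A1, DS) at D — off by 5.80°.

H = (0.00, 0.00) ✓; H.y = 0.00, A.y = 0.00 ✓; |HA| = 54.50 ✓; ∠(TA, AH) = 90.00° ✓; |TA| = 12.10 ✓; bearing(T→D) − bearing(T→A) = 90.00° ✓; |TD| = 12.10 ✓; ∠(TD, DS) = 95.80° ✗; |DS| = 19.50 ✓.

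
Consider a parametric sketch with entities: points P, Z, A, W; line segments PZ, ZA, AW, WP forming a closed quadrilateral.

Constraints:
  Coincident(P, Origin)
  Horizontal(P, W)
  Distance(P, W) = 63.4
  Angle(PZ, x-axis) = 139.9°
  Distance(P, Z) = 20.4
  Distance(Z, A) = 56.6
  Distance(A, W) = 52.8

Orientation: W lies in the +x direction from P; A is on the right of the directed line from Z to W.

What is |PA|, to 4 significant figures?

36.73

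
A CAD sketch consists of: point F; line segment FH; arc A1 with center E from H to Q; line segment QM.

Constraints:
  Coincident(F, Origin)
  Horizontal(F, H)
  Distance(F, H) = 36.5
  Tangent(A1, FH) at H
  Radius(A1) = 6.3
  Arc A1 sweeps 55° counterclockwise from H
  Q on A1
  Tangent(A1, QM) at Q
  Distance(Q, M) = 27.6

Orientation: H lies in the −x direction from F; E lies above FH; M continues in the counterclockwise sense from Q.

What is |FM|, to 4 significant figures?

29.67

On A1, H sits at bearing -90° from E; a 55° counterclockwise sweep puts Q at bearing -35°, so Q = E + 6.3·(cos -35°, sin -35°) = (-31.34, 2.686). Tangency of A1 to QM means the radius EQ is perpendicular to QM, so QM runs along (−sin -35°, cos -35°); with |QM| = 27.6, M = (-15.51, 25.30). Then |FM| = |M − F| = 29.67.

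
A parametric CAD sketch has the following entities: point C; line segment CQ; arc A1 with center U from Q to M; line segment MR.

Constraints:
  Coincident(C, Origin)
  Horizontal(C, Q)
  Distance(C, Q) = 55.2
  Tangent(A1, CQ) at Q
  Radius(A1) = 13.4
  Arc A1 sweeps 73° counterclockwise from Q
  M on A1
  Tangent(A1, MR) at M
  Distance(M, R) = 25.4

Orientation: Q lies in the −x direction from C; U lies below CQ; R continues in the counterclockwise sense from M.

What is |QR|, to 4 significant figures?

39.37

C is at the origin; C and Q share the same y with |CQ| = 55.2 and Q on the −x side, so Q = (-55.20, 0.000). Tangency of A1 to CQ means the radius UQ is perpendicular to CQ, so U = Q + (0, -13.4) = (-55.20, -13.40). On A1, Q sits at bearing 90° from U; a 73° counterclockwise sweep puts M at bearing 163°, so M = U + 13.4·(cos 163°, sin 163°) = (-68.01, -9.482). A1 meets MR tangentially, so UM is at right angles to MR, so MR runs along (−sin 163°, cos 163°); with |MR| = 25.4, R = (-75.44, -33.77). Then |QR| = |R − Q| = 39.37.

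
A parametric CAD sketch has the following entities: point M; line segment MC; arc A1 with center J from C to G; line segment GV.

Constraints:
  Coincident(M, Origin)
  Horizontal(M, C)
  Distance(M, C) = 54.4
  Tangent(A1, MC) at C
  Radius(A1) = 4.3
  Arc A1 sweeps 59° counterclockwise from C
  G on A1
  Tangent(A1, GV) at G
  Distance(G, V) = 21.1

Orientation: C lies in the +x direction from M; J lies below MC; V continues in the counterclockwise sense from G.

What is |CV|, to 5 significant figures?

24.873

On A1, C sits at bearing 90° from J; a 59° counterclockwise sweep puts G at bearing 149°, so G = J + 4.3·(cos 149°, sin 149°) = (50.714, -2.0853). The tangent condition forces JG to be normal to GV, so GV runs along (−sin 149°, cos 149°); with |GV| = 21.1, V = (39.847, -20.172). Then |CV| = |V − C| = 24.873.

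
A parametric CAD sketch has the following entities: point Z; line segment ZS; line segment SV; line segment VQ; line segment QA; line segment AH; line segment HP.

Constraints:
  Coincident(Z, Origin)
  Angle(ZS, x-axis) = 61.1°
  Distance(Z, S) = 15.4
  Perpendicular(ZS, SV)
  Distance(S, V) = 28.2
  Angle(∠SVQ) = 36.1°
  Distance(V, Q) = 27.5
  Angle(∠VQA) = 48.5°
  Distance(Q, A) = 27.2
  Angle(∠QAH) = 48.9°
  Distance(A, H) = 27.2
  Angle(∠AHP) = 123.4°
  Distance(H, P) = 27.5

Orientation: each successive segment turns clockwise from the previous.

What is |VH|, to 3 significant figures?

8.90

Z is at the origin; ZS runs at 61.1° with length 15.4, so S = (7.44, 13.5). The perpendicularity gives SV at right angles to ZS, so SV runs at -28.9°; with |SV| = 28.2, V = (32.1, -0.146). ∠SVQ = 36.1° gives VQ at -173° from the x-axis; with |VQ| = 27.5, Q = (4.85, -3.59). ∠VQA = 48.5° gives QA at 55.7° from the x-axis; with |QA| = 27.2, A = (20.2, 18.9). ∠QAH = 48.9° gives AH at -75.4° from the x-axis; with |AH| = 27.2, H = (27.0, -7.44). Then |VH| = |H − V| = 8.90.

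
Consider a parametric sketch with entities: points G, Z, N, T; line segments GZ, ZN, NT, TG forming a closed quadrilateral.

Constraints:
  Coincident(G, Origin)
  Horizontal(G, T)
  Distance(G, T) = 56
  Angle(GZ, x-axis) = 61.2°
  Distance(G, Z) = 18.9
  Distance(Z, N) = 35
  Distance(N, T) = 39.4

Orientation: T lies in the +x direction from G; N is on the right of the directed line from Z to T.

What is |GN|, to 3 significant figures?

26.2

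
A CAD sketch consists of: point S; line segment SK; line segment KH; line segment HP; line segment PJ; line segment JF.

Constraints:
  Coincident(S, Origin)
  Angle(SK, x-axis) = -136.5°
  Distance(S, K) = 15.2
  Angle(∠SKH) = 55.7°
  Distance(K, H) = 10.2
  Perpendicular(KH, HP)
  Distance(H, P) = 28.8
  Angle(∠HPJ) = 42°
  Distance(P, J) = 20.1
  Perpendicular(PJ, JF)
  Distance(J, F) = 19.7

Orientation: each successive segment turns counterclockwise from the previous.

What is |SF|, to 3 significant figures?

12.2

S is at the origin; SK runs at -136.5° with length 15.2, so K = (-11.0, -10.5). ∠SKH = 55.7° gives KH at -12.2° from the x-axis; with |KH| = 10.2, H = (-1.06, -12.6). KH ⟂ HP, so HP runs at 77.8°; with |HP| = 28.8, P = (5.03, 15.5). ∠HPJ = 42.0° gives PJ at -144° from the x-axis; with |PJ| = 20.1, J = (-11.3, 3.77). PJ ⟂ JF, so JF runs at -54.2°; with |JF| = 19.7, F = (0.251, -12.2). Then |SF| = |F − S| = 12.2.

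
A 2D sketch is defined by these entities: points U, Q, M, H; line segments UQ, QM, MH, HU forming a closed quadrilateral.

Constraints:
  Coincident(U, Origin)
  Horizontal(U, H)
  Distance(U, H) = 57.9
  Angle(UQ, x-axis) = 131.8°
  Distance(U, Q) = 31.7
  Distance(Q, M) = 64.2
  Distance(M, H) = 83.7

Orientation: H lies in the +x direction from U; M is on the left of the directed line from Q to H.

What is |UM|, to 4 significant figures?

76.30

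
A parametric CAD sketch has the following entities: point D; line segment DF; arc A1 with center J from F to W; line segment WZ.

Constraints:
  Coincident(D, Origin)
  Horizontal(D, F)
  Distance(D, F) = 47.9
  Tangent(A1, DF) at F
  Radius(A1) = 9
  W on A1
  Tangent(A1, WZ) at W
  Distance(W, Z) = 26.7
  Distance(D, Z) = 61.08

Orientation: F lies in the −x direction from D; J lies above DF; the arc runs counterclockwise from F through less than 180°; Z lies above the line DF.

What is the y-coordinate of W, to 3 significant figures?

12.0

D is at the origin; DF is horizontal with |DF| = 47.9 and F on the −x side, so F = (-47.9, 0.00). Since A1 is tangent to DF there, JF ⟂ DF, so J = F + (0, 9) = (-47.9, 9.00). Since JW ⟂ WZ (tangency), |JZ| = √(9.0² + 26.7²) = 28.2 regardless of where W sits on A1. So Z lies on both circle(D, 61.08) and circle(J, 28.2); the above-DF intersection is Z = (-48.5, 37.2). W is the foot of the tangent from Z: W = (-39.4, 12.0).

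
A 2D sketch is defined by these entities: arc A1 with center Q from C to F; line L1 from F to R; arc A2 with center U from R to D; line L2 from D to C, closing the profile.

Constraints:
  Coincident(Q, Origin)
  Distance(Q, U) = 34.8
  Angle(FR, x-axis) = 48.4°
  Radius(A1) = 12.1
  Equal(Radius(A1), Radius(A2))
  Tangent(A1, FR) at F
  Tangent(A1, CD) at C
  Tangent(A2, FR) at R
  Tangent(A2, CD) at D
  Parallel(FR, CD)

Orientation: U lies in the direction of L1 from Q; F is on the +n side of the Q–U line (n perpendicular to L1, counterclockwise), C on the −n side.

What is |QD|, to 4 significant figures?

36.84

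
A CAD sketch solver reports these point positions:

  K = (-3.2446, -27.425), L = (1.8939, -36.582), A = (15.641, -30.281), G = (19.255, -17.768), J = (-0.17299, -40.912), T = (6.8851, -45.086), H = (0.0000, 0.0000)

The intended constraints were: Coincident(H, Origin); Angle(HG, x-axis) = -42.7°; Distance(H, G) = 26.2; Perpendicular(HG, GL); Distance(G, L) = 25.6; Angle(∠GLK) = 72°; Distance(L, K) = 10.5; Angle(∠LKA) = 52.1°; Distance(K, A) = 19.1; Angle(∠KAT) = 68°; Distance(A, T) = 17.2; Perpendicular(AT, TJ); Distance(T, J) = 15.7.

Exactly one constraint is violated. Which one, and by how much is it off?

Distance(T, J) = 15.7 — off by 7.50.

H = (0.00, 0.00) ✓; HG at -42.70° ✓; |HG| = 26.20 ✓; ∠(HG, GL) = 90.00° ✓; |GL| = 25.60 ✓; ∠GLK = 72.00° ✓; |LK| = 10.50 ✓; ∠LKA = 52.10° ✓; |KA| = 19.10 ✓; ∠KAT = 68.00° ✓; |AT| = 17.20 ✓; ∠(AT, TJ) = 90.00° ✓; |TJ| = 8.200 ✗.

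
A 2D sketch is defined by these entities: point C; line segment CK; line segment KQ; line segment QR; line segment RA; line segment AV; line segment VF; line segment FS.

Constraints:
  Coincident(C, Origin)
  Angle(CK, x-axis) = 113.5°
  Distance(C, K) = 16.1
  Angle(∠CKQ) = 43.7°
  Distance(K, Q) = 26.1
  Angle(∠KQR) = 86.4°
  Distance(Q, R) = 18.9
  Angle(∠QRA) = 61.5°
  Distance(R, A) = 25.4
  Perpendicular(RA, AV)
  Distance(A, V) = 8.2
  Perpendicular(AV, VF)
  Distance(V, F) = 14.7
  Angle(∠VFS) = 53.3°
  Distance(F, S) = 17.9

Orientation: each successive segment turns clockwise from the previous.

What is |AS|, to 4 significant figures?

7.339

C is at the origin; CK runs at 113.5° with length 16.1, so K = (-6.420, 14.76). ∠CKQ = 43.7° gives KQ at -22.80° from the x-axis; with |KQ| = 26.1, Q = (17.64, 4.651). ∠KQR = 86.4° gives QR at -116.4° from the x-axis; with |QR| = 18.9, R = (9.237, -12.28). ∠QRA = 61.5° gives RA at 125.1° from the x-axis; with |RA| = 25.4, A = (-5.368, 8.503). RA is perpendicular to AV, so AV runs at 35.10°; with |AV| = 8.2, V = (1.341, 13.22). AV ⟂ VF, so VF runs at -54.90°; with |VF| = 14.7, F = (9.793, 1.191). ∠VFS = 53.3° gives FS at 178.4° from the x-axis; with |FS| = 17.9, S = (-8.100, 1.691). Then |AS| = |S − A| = 7.339.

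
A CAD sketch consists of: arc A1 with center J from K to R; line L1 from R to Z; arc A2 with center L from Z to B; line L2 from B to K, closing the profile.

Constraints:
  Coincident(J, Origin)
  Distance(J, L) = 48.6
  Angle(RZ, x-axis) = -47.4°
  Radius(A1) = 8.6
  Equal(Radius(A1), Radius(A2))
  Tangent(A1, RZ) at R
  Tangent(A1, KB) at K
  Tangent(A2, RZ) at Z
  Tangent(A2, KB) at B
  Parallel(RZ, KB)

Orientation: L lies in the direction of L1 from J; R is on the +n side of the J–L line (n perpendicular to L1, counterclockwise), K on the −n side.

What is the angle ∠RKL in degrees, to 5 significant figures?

79.965°

The slot axis is L1's direction at -47.4°, so u = (cos -47.4°, sin -47.4°) = (0.67688, -0.73610) and n = (−sin -47.4°, cos -47.4°) = (0.73610, 0.67688). J is at the origin and L lies 48.6 along u from J, so L = 48.6·u = (32.896, -35.774). Tangency of A1 to both parallel lines with radius 8.6 puts R and K at J ± 8.6·n: R = (6.3304, 5.8211), K = (-6.3304, -5.8211). Then cos ∠RKL = KR·KL / (|KR||KL|), giving 79.965°.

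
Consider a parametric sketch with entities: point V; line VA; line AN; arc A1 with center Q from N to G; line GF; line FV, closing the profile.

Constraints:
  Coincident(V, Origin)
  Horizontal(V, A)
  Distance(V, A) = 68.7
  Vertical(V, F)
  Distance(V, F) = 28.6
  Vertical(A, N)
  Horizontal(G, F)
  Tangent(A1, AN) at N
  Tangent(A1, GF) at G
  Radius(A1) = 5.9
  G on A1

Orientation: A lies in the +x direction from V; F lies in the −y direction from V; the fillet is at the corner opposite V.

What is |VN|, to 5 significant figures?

72.353

V is at the origin; V and A share the same y with |VA| = 68.7 and A on the +x side, so A = (68.700, 0.0000). VF is vertical with |VF| = 28.6 and F on the −y side, so F = (0.0000, -28.600). The virtual corner opposite V is at (68.700, -28.600). The tangent condition forces QN to be normal to AN and since A1 is tangent to GF there, QG ⟂ GF, with radius 5.9, so the center Q sits 5.9 in from both sides at Q = (62.800, -22.700). That places the tangent points at N = (68.700, -22.700) on AN and G = (62.800, -28.600) on GF. Then |VN| = |N − V| = 72.353.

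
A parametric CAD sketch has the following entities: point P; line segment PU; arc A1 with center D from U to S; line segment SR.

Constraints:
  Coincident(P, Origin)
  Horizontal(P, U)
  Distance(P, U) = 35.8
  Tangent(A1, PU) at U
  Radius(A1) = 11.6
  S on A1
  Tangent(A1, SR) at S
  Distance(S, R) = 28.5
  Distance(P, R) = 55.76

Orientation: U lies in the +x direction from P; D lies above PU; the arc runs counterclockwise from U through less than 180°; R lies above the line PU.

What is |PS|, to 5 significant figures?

49.217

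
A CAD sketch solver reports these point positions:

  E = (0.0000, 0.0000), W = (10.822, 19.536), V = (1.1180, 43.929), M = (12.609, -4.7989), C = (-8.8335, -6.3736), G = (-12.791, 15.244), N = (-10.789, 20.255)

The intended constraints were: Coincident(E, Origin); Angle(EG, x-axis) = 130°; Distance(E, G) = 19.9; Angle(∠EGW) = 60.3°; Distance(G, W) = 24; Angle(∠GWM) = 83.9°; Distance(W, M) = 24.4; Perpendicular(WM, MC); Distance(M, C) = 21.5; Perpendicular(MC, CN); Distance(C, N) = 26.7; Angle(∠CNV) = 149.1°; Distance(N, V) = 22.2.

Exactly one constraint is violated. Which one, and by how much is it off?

Distance(N, V) = 22.2 — off by 4.30.

E = (0.00, 0.00) ✓; EG at 130.0° ✓; |EG| = 19.90 ✓; ∠EGW = 60.30° ✓; |GW| = 24.00 ✓; ∠GWM = 83.90° ✓; |WM| = 24.40 ✓; ∠(WM, MC) = 90.00° ✓; |MC| = 21.50 ✓; ∠(MC, CN) = 90.00° ✓; |CN| = 26.70 ✓; ∠CNV = 149.1° ✓; |NV| = 26.50 ✗.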